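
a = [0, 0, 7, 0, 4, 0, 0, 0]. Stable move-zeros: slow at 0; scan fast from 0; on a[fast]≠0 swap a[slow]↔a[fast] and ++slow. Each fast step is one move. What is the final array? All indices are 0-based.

[7, 4, 0, 0, 0, 0, 0, 0]

slow=0 fast=0: a[fast]=0, fast++
slow=0 fast=1: a[fast]=0, fast++
slow=0 fast=2: a[fast]=7≠0 swap→a[0]=7, slow++,fast++
slow=1 fast=3: a[fast]=0, fast++
slow=1 fast=4: a[fast]=4≠0 swap→a[1]=4, slow++,fast++
slow=2 fast=5: a[fast]=0, fast++
slow=2 fast=6: a[fast]=0, fast++
slow=2 fast=7: a[fast]=0, fast++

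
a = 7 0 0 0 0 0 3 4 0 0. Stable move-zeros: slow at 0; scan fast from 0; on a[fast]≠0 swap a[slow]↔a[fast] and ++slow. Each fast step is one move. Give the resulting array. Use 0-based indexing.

[7, 3, 4, 0, 0, 0, 0, 0, 0, 0]

(s=0,f=0) a[fast]=7≠0 swap→a[0]=7 → slow++,fast++
(s=1,f=1) a[fast]=0 → fast++
(s=1,f=2) a[fast]=0 → fast++
(s=1,f=3) a[fast]=0 → fast++
(s=1,f=4) a[fast]=0 → fast++
(s=1,f=5) a[fast]=0 → fast++
(s=1,f=6) a[fast]=3≠0 swap→a[1]=3 → slow++,fast++
(s=2,f=7) a[fast]=4≠0 swap→a[2]=4 → slow++,fast++
(s=3,f=8) a[fast]=0 → fast++
(s=3,f=9) a[fast]=0 → fast++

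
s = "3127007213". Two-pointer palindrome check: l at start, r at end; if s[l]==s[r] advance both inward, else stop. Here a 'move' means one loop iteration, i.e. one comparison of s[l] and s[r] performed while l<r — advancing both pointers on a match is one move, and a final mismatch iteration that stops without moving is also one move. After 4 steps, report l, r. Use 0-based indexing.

l=4, r=5

[0,9] '3'=='3' → l++,r--
[1,8] '1'=='1' → l++,r--
[2,7] '2'=='2' → l++,r--
[3,6] '7'=='7' → l++,r--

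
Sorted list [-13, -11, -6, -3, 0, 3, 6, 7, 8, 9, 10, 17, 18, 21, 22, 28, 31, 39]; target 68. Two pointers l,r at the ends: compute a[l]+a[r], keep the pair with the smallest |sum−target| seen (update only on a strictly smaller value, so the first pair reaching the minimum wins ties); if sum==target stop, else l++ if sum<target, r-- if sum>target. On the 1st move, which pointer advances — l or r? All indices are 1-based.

[1,18] -13+39=26 d=42 * → l++

l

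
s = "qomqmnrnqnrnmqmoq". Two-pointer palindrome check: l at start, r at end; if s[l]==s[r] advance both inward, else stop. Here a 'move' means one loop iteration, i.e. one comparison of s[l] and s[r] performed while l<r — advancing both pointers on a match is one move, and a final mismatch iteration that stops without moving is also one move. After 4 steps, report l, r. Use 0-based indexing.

[0,16] 'q'=='q' → l++,r--
[1,15] 'o'=='o' → l++,r--
[2,14] 'm'=='m' → l++,r--
[3,13] 'q'=='q' → l++,r--

l=4, r=12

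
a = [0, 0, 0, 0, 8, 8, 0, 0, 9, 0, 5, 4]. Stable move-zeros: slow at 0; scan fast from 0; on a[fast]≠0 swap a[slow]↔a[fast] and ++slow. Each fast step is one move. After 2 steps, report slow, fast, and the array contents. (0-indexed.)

slow=0, fast=2, a=[0, 0, 0, 0, 8, 8, 0, 0, 9, 0, 5, 4]

(s=0,f=0) a[fast]=0 → fast++
(s=0,f=1) a[fast]=0 → fast++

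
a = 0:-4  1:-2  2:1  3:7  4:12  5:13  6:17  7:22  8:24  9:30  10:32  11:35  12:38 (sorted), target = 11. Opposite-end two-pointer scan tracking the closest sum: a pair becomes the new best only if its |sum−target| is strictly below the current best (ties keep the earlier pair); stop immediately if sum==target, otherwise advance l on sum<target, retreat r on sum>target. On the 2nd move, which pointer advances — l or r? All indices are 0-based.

[0,12] -4+38=34 d=23 * → r--
[0,11] -4+35=31 d=20 * → r--

r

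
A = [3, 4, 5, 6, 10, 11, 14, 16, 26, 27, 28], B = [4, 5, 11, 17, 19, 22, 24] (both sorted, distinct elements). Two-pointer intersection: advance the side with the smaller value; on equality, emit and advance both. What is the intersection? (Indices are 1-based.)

intersection = [4, 5, 11]

i=1 j=1: 3<4, i++
i=2 j=1: 4==4 emit, i++,j++
i=3 j=2: 5==5 emit, i++,j++
i=4 j=3: 6<11, i++
i=5 j=3: 10<11, i++
i=6 j=3: 11==11 emit, i++,j++
i=7 j=4: 14<17, i++
i=8 j=4: 16<17, i++
i=9 j=4: 26>17, j++
i=9 j=5: 26>19, j++
i=9 j=6: 26>22, j++
i=9 j=7: 26>24, j++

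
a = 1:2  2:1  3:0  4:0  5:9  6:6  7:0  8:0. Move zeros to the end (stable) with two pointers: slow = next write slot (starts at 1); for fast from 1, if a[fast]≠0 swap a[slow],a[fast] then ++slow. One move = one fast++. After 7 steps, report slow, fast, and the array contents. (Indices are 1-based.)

slow=1 fast=1: a[fast]=2≠0 swap→a[1]=2, slow++,fast++
slow=2 fast=2: a[fast]=1≠0 swap→a[2]=1, slow++,fast++
slow=3 fast=3: a[fast]=0, fast++
slow=3 fast=4: a[fast]=0, fast++
slow=3 fast=5: a[fast]=9≠0 swap→a[3]=9, slow++,fast++
slow=4 fast=6: a[fast]=6≠0 swap→a[4]=6, slow++,fast++
slow=5 fast=7: a[fast]=0, fast++

slow=5, fast=8, a=[2, 1, 9, 6, 0, 0, 0, 0]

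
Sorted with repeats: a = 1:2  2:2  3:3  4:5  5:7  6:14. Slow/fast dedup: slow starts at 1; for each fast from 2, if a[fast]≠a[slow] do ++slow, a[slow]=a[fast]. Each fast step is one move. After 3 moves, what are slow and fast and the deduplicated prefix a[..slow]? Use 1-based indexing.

slow=1 fast=2: a[fast]=2=a[slow] dup, fast++
slow=1 fast=3: a[fast]=3≠a[slow]=2 write a[2]=3, slow++,fast++
slow=2 fast=4: a[fast]=5≠a[slow]=3 write a[3]=5, slow++,fast++

slow=3, fast=5, prefix=[2, 3, 5]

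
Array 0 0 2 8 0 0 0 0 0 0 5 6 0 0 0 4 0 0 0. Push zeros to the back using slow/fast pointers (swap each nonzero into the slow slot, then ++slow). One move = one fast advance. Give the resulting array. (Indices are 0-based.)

(s=0,f=0) a[fast]=0 → fast++
(s=0,f=1) a[fast]=0 → fast++
(s=0,f=2) a[fast]=2≠0 swap→a[0]=2 → slow++,fast++
(s=1,f=3) a[fast]=8≠0 swap→a[1]=8 → slow++,fast++
(s=2,f=4) a[fast]=0 → fast++
(s=2,f=5) a[fast]=0 → fast++
(s=2,f=6) a[fast]=0 → fast++
(s=2,f=7) a[fast]=0 → fast++
(s=2,f=8) a[fast]=0 → fast++
(s=2,f=9) a[fast]=0 → fast++
(s=2,f=10) a[fast]=5≠0 swap→a[2]=5 → slow++,fast++
(s=3,f=11) a[fast]=6≠0 swap→a[3]=6 → slow++,fast++
(s=4,f=12) a[fast]=0 → fast++
(s=4,f=13) a[fast]=0 → fast++
(s=4,f=14) a[fast]=0 → fast++
(s=4,f=15) a[fast]=4≠0 swap→a[4]=4 → slow++,fast++
(s=5,f=16) a[fast]=0 → fast++
(s=5,f=17) a[fast]=0 → fast++
(s=5,f=18) a[fast]=0 → fast++

[2, 8, 5, 6, 4, 0, 0, 0, 0, 0, 0, 0, 0, 0, 0, 0, 0, 0, 0]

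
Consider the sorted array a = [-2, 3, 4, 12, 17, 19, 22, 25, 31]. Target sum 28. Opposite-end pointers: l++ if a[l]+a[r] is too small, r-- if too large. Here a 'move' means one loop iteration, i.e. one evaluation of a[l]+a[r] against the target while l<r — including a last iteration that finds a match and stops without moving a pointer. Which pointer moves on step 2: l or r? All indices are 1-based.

l

l=1 r=9: -2+31=29 >28, r--
l=1 r=8: -2+25=23 <28, l++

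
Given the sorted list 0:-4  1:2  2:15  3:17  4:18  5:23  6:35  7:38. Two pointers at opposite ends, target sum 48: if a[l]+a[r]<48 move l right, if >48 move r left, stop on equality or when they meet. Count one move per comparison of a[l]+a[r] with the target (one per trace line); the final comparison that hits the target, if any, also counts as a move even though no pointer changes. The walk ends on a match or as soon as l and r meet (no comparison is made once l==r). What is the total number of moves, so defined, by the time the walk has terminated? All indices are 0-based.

[0,7] -4+38=34 <48 → l++
[1,7] 2+38=40 <48 → l++
[2,7] 15+38=53 >48 → r--
[2,6] 15+35=50 >48 → r--
[2,5] 15+23=38 <48 → l++
[3,5] 17+23=40 <48 → l++
[4,5] 18+23=41 <48 → l++

7 moves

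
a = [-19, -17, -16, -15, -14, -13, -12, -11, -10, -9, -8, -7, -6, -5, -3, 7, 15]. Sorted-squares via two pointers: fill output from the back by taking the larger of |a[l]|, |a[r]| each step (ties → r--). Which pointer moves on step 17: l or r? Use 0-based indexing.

r

[0,16] |-19|>|15| out[16]=361 → l++
[1,16] |-17|>|15| out[15]=289 → l++
[2,16] |-16|>|15| out[14]=256 → l++
[3,16] |-15|<=|15| out[13]=225 → r--
[3,15] |-15|>|7| out[12]=225 → l++
[4,15] |-14|>|7| out[11]=196 → l++
[5,15] |-13|>|7| out[10]=169 → l++
[6,15] |-12|>|7| out[9]=144 → l++
[7,15] |-11|>|7| out[8]=121 → l++
[8,15] |-10|>|7| out[7]=100 → l++
[9,15] |-9|>|7| out[6]=81 → l++
[10,15] |-8|>|7| out[5]=64 → l++
[11,15] |-7|<=|7| out[4]=49 → r--
[11,14] |-7|>|-3| out[3]=49 → l++
[12,14] |-6|>|-3| out[2]=36 → l++
[13,14] |-5|>|-3| out[1]=25 → l++
[14,14] |-3|<=|-3| out[0]=9 → r--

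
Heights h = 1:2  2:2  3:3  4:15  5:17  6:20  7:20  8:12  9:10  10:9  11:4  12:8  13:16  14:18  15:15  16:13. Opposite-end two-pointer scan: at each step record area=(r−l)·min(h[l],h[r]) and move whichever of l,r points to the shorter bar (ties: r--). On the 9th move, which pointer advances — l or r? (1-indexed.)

l=1 r=16: min(2,13)*15=30 best=30 *, l++
l=2 r=16: min(2,13)*14=28 best=30, l++
l=3 r=16: min(3,13)*13=39 best=39 *, l++
l=4 r=16: min(15,13)*12=156 best=156 *, r--
l=4 r=15: min(15,15)*11=165 best=165 *, r--
l=4 r=14: min(15,18)*10=150 best=165, l++
l=5 r=14: min(17,18)*9=153 best=165, l++
l=6 r=14: min(20,18)*8=144 best=165, r--
l=6 r=13: min(20,16)*7=112 best=165, r--

r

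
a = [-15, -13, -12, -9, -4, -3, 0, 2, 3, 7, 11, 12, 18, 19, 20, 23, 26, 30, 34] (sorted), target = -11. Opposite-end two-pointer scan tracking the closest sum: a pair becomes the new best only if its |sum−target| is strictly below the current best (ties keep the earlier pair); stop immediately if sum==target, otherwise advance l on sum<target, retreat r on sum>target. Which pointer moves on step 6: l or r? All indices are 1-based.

[1,19] -15+34=19 d=30 * → r--
[1,18] -15+30=15 d=26 * → r--
[1,17] -15+26=11 d=22 * → r--
[1,16] -15+23=8 d=19 * → r--
[1,15] -15+20=5 d=16 * → r--
[1,14] -15+19=4 d=15 * → r--

r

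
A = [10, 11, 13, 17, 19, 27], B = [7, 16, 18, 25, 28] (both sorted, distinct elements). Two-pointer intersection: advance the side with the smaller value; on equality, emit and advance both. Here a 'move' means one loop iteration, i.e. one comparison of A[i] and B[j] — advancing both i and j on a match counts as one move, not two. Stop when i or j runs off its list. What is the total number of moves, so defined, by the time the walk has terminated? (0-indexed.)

i=0 j=0: 10>7, j++
i=0 j=1: 10<16, i++
i=1 j=1: 11<16, i++
i=2 j=1: 13<16, i++
i=3 j=1: 17>16, j++
i=3 j=2: 17<18, i++
i=4 j=2: 19>18, j++
i=4 j=3: 19<25, i++
i=5 j=3: 27>25, j++
i=5 j=4: 27<28, i++

10 moves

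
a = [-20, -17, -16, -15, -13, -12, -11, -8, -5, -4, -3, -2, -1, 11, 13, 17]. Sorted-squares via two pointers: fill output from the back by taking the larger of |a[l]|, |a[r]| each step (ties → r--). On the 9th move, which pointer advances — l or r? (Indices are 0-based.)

r

[0,15] |-20|>|17| out[15]=400 → l++
[1,15] |-17|<=|17| out[14]=289 → r--
[1,14] |-17|>|13| out[13]=289 → l++
[2,14] |-16|>|13| out[12]=256 → l++
[3,14] |-15|>|13| out[11]=225 → l++
[4,14] |-13|<=|13| out[10]=169 → r--
[4,13] |-13|>|11| out[9]=169 → l++
[5,13] |-12|>|11| out[8]=144 → l++
[6,13] |-11|<=|11| out[7]=121 → r--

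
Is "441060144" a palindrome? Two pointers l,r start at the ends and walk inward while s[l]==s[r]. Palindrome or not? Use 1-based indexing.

palindrome

l=1 r=9: '4'=='4', l++,r--
l=2 r=8: '4'=='4', l++,r--
l=3 r=7: '1'=='1', l++,r--
l=4 r=6: '0'=='0', l++,r--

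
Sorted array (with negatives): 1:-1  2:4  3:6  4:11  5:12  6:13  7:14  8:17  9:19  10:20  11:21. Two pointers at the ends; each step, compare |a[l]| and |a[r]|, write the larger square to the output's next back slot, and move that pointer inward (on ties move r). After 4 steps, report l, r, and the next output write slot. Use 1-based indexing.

[1,11] |-1|<=|21| out[11]=441 → r--
[1,10] |-1|<=|20| out[10]=400 → r--
[1,9] |-1|<=|19| out[9]=361 → r--
[1,8] |-1|<=|17| out[8]=289 → r--

l=1, r=7, next write slot=7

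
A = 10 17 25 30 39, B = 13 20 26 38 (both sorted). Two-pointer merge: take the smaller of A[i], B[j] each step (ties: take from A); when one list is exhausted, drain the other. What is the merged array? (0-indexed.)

i=0 j=0: A[i]=10<=B[j]=13 take 10, i++
i=1 j=0: A[i]=17>B[j]=13 take 13, j++
i=1 j=1: A[i]=17<=B[j]=20 take 17, i++
i=2 j=1: A[i]=25>B[j]=20 take 20, j++
i=2 j=2: A[i]=25<=B[j]=26 take 25, i++
i=3 j=2: A[i]=30>B[j]=26 take 26, j++
i=3 j=3: A[i]=30<=B[j]=38 take 30, i++
i=4 j=3: A[i]=39>B[j]=38 take 38, j++
i=4 j=4: B done, take A[i]=39, i++

[10, 13, 17, 20, 25, 26, 30, 38, 39]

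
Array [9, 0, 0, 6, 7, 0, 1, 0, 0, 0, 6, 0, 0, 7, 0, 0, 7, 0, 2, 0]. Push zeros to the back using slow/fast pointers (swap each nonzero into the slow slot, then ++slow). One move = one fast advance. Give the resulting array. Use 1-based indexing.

(s=1,f=1) a[fast]=9≠0 swap→a[1]=9 → slow++,fast++
(s=2,f=2) a[fast]=0 → fast++
(s=2,f=3) a[fast]=0 → fast++
(s=2,f=4) a[fast]=6≠0 swap→a[2]=6 → slow++,fast++
(s=3,f=5) a[fast]=7≠0 swap→a[3]=7 → slow++,fast++
(s=4,f=6) a[fast]=0 → fast++
(s=4,f=7) a[fast]=1≠0 swap→a[4]=1 → slow++,fast++
(s=5,f=8) a[fast]=0 → fast++
(s=5,f=9) a[fast]=0 → fast++
(s=5,f=10) a[fast]=0 → fast++
(s=5,f=11) a[fast]=6≠0 swap→a[5]=6 → slow++,fast++
(s=6,f=12) a[fast]=0 → fast++
(s=6,f=13) a[fast]=0 → fast++
(s=6,f=14) a[fast]=7≠0 swap→a[6]=7 → slow++,fast++
(s=7,f=15) a[fast]=0 → fast++
(s=7,f=16) a[fast]=0 → fast++
(s=7,f=17) a[fast]=7≠0 swap→a[7]=7 → slow++,fast++
(s=8,f=18) a[fast]=0 → fast++
(s=8,f=19) a[fast]=2≠0 swap→a[8]=2 → slow++,fast++
(s=9,f=20) a[fast]=0 → fast++

[9, 6, 7, 1, 6, 7, 7, 2, 0, 0, 0, 0, 0, 0, 0, 0, 0, 0, 0, 0]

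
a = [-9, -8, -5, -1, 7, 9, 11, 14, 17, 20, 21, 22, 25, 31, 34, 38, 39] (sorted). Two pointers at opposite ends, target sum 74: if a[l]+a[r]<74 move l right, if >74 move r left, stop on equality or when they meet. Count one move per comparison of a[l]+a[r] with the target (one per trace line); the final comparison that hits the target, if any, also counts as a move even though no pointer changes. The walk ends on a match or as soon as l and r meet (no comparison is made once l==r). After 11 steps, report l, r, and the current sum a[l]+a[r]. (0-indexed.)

l=11, r=16, sum=61

[0,16] -9+39=30 <74 → l++
[1,16] -8+39=31 <74 → l++
[2,16] -5+39=34 <74 → l++
[3,16] -1+39=38 <74 → l++
[4,16] 7+39=46 <74 → l++
[5,16] 9+39=48 <74 → l++
[6,16] 11+39=50 <74 → l++
[7,16] 14+39=53 <74 → l++
[8,16] 17+39=56 <74 → l++
[9,16] 20+39=59 <74 → l++
[10,16] 21+39=60 <74 → l++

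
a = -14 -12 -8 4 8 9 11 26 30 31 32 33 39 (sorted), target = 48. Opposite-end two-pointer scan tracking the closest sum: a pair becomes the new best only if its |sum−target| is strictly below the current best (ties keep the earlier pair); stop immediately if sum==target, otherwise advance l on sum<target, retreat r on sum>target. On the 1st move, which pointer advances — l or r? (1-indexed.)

l

l=1 r=13: -14+39=25 d=23 *, l++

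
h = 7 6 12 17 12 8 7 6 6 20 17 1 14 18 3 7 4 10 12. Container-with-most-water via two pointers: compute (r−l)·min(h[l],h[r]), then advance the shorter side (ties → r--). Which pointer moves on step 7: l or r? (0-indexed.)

r

l=0 r=18: min(7,12)*18=126 best=126 *, l++
l=1 r=18: min(6,12)*17=102 best=126, l++
l=2 r=18: min(12,12)*16=192 best=192 *, r--
l=2 r=17: min(12,10)*15=150 best=192, r--
l=2 r=16: min(12,4)*14=56 best=192, r--
l=2 r=15: min(12,7)*13=91 best=192, r--
l=2 r=14: min(12,3)*12=36 best=192, r--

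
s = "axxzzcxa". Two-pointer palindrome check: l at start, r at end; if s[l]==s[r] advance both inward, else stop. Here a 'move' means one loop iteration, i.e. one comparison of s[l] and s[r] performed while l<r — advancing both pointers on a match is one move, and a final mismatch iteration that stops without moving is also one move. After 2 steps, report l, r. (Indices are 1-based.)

l=3, r=6

l=1 r=8: 'a'=='a', l++,r--
l=2 r=7: 'x'=='x', l++,r--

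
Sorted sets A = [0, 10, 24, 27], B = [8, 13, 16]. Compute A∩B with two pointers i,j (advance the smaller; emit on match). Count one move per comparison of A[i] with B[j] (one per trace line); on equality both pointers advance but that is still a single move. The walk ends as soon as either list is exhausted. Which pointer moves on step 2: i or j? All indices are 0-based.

[i=0,j=0] 0<8 → i++
[i=1,j=0] 10>8 → j++

j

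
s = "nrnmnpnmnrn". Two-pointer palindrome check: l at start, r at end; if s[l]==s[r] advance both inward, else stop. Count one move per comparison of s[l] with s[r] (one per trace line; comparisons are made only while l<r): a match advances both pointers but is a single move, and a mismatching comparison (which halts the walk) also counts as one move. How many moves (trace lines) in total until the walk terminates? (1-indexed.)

5 moves

[1,11] 'n'=='n' → l++,r--
[2,10] 'r'=='r' → l++,r--
[3,9] 'n'=='n' → l++,r--
[4,8] 'm'=='m' → l++,r--
[5,7] 'n'=='n' → l++,r--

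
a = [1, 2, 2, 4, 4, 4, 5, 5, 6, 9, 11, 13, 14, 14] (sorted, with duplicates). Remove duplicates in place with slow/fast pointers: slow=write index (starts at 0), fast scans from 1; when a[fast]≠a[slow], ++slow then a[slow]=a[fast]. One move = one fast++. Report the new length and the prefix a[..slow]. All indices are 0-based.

slow=0 fast=1: a[fast]=2≠a[slow]=1 write a[1]=2, slow++,fast++
slow=1 fast=2: a[fast]=2=a[slow] dup, fast++
slow=1 fast=3: a[fast]=4≠a[slow]=2 write a[2]=4, slow++,fast++
slow=2 fast=4: a[fast]=4=a[slow] dup, fast++
slow=2 fast=5: a[fast]=4=a[slow] dup, fast++
slow=2 fast=6: a[fast]=5≠a[slow]=4 write a[3]=5, slow++,fast++
slow=3 fast=7: a[fast]=5=a[slow] dup, fast++
slow=3 fast=8: a[fast]=6≠a[slow]=5 write a[4]=6, slow++,fast++
slow=4 fast=9: a[fast]=9≠a[slow]=6 write a[5]=9, slow++,fast++
slow=5 fast=10: a[fast]=11≠a[slow]=9 write a[6]=11, slow++,fast++
slow=6 fast=11: a[fast]=13≠a[slow]=11 write a[7]=13, slow++,fast++
slow=7 fast=12: a[fast]=14≠a[slow]=13 write a[8]=14, slow++,fast++
slow=8 fast=13: a[fast]=14=a[slow] dup, fast++

length 9; prefix = [1, 2, 4, 5, 6, 9, 11, 13, 14]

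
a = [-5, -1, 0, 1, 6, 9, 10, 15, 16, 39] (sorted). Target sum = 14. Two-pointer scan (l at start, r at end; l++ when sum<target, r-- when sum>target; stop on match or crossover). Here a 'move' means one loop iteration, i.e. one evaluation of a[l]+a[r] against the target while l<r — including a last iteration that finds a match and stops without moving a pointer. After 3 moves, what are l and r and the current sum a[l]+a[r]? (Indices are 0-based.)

l=1, r=7, sum=14

l=0 r=9: -5+39=34 >14, r--
l=0 r=8: -5+16=11 <14, l++
l=1 r=8: -1+16=15 >14, r--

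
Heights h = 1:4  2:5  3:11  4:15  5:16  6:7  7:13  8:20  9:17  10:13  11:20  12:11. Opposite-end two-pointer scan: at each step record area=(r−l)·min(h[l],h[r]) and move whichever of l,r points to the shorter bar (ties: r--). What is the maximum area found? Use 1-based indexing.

max area = 105

l=1 r=12: min(4,11)*11=44 best=44 *, l++
l=2 r=12: min(5,11)*10=50 best=50 *, l++
l=3 r=12: min(11,11)*9=99 best=99 *, r--
l=3 r=11: min(11,20)*8=88 best=99, l++
l=4 r=11: min(15,20)*7=105 best=105 *, l++
l=5 r=11: min(16,20)*6=96 best=105, l++
l=6 r=11: min(7,20)*5=35 best=105, l++
l=7 r=11: min(13,20)*4=52 best=105, l++
l=8 r=11: min(20,20)*3=60 best=105, r--
l=8 r=10: min(20,13)*2=26 best=105, r--
l=8 r=9: min(20,17)*1=17 best=105, r--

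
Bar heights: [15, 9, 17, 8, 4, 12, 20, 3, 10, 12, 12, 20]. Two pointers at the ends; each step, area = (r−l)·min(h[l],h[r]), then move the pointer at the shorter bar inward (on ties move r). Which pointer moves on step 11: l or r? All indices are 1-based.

r

l=1 r=12: min(15,20)*11=165 best=165 *, l++
l=2 r=12: min(9,20)*10=90 best=165, l++
l=3 r=12: min(17,20)*9=153 best=165, l++
l=4 r=12: min(8,20)*8=64 best=165, l++
l=5 r=12: min(4,20)*7=28 best=165, l++
l=6 r=12: min(12,20)*6=72 best=165, l++
l=7 r=12: min(20,20)*5=100 best=165, r--
l=7 r=11: min(20,12)*4=48 best=165, r--
l=7 r=10: min(20,12)*3=36 best=165, r--
l=7 r=9: min(20,10)*2=20 best=165, r--
l=7 r=8: min(20,3)*1=3 best=165, r--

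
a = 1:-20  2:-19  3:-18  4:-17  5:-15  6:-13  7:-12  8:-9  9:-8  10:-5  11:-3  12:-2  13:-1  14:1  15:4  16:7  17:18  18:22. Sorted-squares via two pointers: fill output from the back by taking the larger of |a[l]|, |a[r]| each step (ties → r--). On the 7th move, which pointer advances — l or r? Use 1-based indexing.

l=1 r=18: |-20|<=|22| out[18]=484, r--
l=1 r=17: |-20|>|18| out[17]=400, l++
l=2 r=17: |-19|>|18| out[16]=361, l++
l=3 r=17: |-18|<=|18| out[15]=324, r--
l=3 r=16: |-18|>|7| out[14]=324, l++
l=4 r=16: |-17|>|7| out[13]=289, l++
l=5 r=16: |-15|>|7| out[12]=225, l++

l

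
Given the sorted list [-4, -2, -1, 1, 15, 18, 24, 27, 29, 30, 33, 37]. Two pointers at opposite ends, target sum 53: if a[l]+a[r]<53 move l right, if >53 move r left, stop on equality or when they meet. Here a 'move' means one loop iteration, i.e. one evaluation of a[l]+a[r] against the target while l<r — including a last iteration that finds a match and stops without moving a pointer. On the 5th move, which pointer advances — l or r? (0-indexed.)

l

[0,11] -4+37=33 <53 → l++
[1,11] -2+37=35 <53 → l++
[2,11] -1+37=36 <53 → l++
[3,11] 1+37=38 <53 → l++
[4,11] 15+37=52 <53 → l++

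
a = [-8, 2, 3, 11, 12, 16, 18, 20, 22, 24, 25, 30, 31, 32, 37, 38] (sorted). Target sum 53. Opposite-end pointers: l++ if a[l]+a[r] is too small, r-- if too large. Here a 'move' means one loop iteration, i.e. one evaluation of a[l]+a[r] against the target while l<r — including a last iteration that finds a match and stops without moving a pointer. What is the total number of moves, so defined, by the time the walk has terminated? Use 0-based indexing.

7 moves

[0,15] -8+38=30 <53 → l++
[1,15] 2+38=40 <53 → l++
[2,15] 3+38=41 <53 → l++
[3,15] 11+38=49 <53 → l++
[4,15] 12+38=50 <53 → l++
[5,15] 16+38=54 >53 → r--
[5,14] 16+37=53 → found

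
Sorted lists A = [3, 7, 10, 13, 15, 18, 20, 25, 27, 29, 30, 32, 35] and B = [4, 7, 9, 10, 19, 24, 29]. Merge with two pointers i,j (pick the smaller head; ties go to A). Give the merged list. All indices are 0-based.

[i=0,j=0] A[i]=3<=B[j]=4 take 3 → i++
[i=1,j=0] A[i]=7>B[j]=4 take 4 → j++
[i=1,j=1] A[i]=7<=B[j]=7 take 7 → i++
[i=2,j=1] A[i]=10>B[j]=7 take 7 → j++
[i=2,j=2] A[i]=10>B[j]=9 take 9 → j++
[i=2,j=3] A[i]=10<=B[j]=10 take 10 → i++
[i=3,j=3] A[i]=13>B[j]=10 take 10 → j++
[i=3,j=4] A[i]=13<=B[j]=19 take 13 → i++
[i=4,j=4] A[i]=15<=B[j]=19 take 15 → i++
[i=5,j=4] A[i]=18<=B[j]=19 take 18 → i++
[i=6,j=4] A[i]=20>B[j]=19 take 19 → j++
[i=6,j=5] A[i]=20<=B[j]=24 take 20 → i++
[i=7,j=5] A[i]=25>B[j]=24 take 24 → j++
[i=7,j=6] A[i]=25<=B[j]=29 take 25 → i++
[i=8,j=6] A[i]=27<=B[j]=29 take 27 → i++
[i=9,j=6] A[i]=29<=B[j]=29 take 29 → i++
[i=10,j=6] A[i]=30>B[j]=29 take 29 → j++
[i=10,j=7] B done, take A[i]=30 → i++
[i=11,j=7] B done, take A[i]=32 → i++
[i=12,j=7] B done, take A[i]=35 → i++

[3, 4, 7, 7, 9, 10, 10, 13, 15, 18, 19, 20, 24, 25, 27, 29, 29, 30, 32, 35]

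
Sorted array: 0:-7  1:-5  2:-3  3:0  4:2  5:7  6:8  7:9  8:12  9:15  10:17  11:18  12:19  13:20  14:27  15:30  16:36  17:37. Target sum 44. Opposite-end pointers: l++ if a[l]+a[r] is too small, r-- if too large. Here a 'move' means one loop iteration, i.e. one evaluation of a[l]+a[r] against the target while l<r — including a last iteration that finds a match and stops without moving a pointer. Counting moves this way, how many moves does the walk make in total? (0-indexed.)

6 moves

[0,17] -7+37=30 <44 → l++
[1,17] -5+37=32 <44 → l++
[2,17] -3+37=34 <44 → l++
[3,17] 0+37=37 <44 → l++
[4,17] 2+37=39 <44 → l++
[5,17] 7+37=44 → found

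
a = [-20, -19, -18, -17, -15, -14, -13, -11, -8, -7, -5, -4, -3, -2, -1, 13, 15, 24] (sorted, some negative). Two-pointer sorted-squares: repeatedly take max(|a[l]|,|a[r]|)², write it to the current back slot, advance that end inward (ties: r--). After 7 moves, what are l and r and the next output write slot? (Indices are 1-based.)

l=1 r=18: |-20|<=|24| out[18]=576, r--
l=1 r=17: |-20|>|15| out[17]=400, l++
l=2 r=17: |-19|>|15| out[16]=361, l++
l=3 r=17: |-18|>|15| out[15]=324, l++
l=4 r=17: |-17|>|15| out[14]=289, l++
l=5 r=17: |-15|<=|15| out[13]=225, r--
l=5 r=16: |-15|>|13| out[12]=225, l++

l=6, r=16, next write slot=11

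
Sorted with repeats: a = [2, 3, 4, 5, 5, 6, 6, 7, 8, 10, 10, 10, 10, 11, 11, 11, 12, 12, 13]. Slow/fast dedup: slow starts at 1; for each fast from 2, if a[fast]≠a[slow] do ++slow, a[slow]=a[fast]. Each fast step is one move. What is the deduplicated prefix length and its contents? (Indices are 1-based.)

(s=1,f=2) a[fast]=3≠a[slow]=2 write a[2]=3 → slow++,fast++
(s=2,f=3) a[fast]=4≠a[slow]=3 write a[3]=4 → slow++,fast++
(s=3,f=4) a[fast]=5≠a[slow]=4 write a[4]=5 → slow++,fast++
(s=4,f=5) a[fast]=5=a[slow] dup → fast++
(s=4,f=6) a[fast]=6≠a[slow]=5 write a[5]=6 → slow++,fast++
(s=5,f=7) a[fast]=6=a[slow] dup → fast++
(s=5,f=8) a[fast]=7≠a[slow]=6 write a[6]=7 → slow++,fast++
(s=6,f=9) a[fast]=8≠a[slow]=7 write a[7]=8 → slow++,fast++
(s=7,f=10) a[fast]=10≠a[slow]=8 write a[8]=10 → slow++,fast++
(s=8,f=11) a[fast]=10=a[slow] dup → fast++
(s=8,f=12) a[fast]=10=a[slow] dup → fast++
(s=8,f=13) a[fast]=10=a[slow] dup → fast++
(s=8,f=14) a[fast]=11≠a[slow]=10 write a[9]=11 → slow++,fast++
(s=9,f=15) a[fast]=11=a[slow] dup → fast++
(s=9,f=16) a[fast]=11=a[slow] dup → fast++
(s=9,f=17) a[fast]=12≠a[slow]=11 write a[10]=12 → slow++,fast++
(s=10,f=18) a[fast]=12=a[slow] dup → fast++
(s=10,f=19) a[fast]=13≠a[slow]=12 write a[11]=13 → slow++,fast++

length 11; prefix = [2, 3, 4, 5, 6, 7, 8, 10, 11, 12, 13]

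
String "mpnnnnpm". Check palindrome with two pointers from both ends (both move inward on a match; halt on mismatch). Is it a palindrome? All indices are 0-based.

l=0 r=7: 'm'=='m', l++,r--
l=1 r=6: 'p'=='p', l++,r--
l=2 r=5: 'n'=='n', l++,r--
l=3 r=4: 'n'=='n', l++,r--

palindrome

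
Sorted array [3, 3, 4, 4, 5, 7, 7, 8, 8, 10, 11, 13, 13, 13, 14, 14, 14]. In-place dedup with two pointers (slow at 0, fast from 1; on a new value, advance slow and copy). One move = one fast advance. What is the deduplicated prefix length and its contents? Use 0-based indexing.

slow=0 fast=1: a[fast]=3=a[slow] dup, fast++
slow=0 fast=2: a[fast]=4≠a[slow]=3 write a[1]=4, slow++,fast++
slow=1 fast=3: a[fast]=4=a[slow] dup, fast++
slow=1 fast=4: a[fast]=5≠a[slow]=4 write a[2]=5, slow++,fast++
slow=2 fast=5: a[fast]=7≠a[slow]=5 write a[3]=7, slow++,fast++
slow=3 fast=6: a[fast]=7=a[slow] dup, fast++
slow=3 fast=7: a[fast]=8≠a[slow]=7 write a[4]=8, slow++,fast++
slow=4 fast=8: a[fast]=8=a[slow] dup, fast++
slow=4 fast=9: a[fast]=10≠a[slow]=8 write a[5]=10, slow++,fast++
slow=5 fast=10: a[fast]=11≠a[slow]=10 write a[6]=11, slow++,fast++
slow=6 fast=11: a[fast]=13≠a[slow]=11 write a[7]=13, slow++,fast++
slow=7 fast=12: a[fast]=13=a[slow] dup, fast++
slow=7 fast=13: a[fast]=13=a[slow] dup, fast++
slow=7 fast=14: a[fast]=14≠a[slow]=13 write a[8]=14, slow++,fast++
slow=8 fast=15: a[fast]=14=a[slow] dup, fast++
slow=8 fast=16: a[fast]=14=a[slow] dup, fast++

length 9; prefix = [3, 4, 5, 7, 8, 10, 11, 13, 14]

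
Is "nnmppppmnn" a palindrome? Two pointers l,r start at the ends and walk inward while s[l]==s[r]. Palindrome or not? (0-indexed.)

palindrome

l=0 r=9: 'n'=='n', l++,r--
l=1 r=8: 'n'=='n', l++,r--
l=2 r=7: 'm'=='m', l++,r--
l=3 r=6: 'p'=='p', l++,r--
l=4 r=5: 'p'=='p', l++,r--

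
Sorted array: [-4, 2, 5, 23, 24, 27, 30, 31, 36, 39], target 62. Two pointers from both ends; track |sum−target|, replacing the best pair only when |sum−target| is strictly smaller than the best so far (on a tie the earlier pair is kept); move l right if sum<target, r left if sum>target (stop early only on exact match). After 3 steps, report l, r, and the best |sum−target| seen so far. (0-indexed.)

l=3, r=9, best |Δ|=18

[0,9] -4+39=35 d=27 * → l++
[1,9] 2+39=41 d=21 * → l++
[2,9] 5+39=44 d=18 * → l++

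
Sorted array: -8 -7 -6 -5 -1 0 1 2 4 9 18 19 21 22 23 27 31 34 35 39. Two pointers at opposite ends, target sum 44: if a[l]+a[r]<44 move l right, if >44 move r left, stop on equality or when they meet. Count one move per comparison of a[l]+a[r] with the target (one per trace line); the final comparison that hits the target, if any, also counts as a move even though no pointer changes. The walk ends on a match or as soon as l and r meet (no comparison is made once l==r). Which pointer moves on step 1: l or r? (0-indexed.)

l=0 r=19: -8+39=31 <44, l++

l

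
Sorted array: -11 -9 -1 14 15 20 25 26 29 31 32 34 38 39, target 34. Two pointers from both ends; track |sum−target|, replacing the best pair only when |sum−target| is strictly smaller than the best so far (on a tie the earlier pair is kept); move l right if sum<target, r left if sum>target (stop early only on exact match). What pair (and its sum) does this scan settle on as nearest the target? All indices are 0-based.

l=0 r=13: -11+39=28 d=6 *, l++
l=1 r=13: -9+39=30 d=4 *, l++
l=2 r=13: -1+39=38 d=4, r--
l=2 r=12: -1+38=37 d=3 *, r--
l=2 r=11: -1+34=33 d=1 *, l++
l=3 r=11: 14+34=48 d=14, r--
l=3 r=10: 14+32=46 d=12, r--
l=3 r=9: 14+31=45 d=11, r--
l=3 r=8: 14+29=43 d=9, r--
l=3 r=7: 14+26=40 d=6, r--
l=3 r=6: 14+25=39 d=5, r--
l=3 r=5: 14+20=34 d=0 *, stop

pair (14, 20) with sum 34 (|Δ|=0)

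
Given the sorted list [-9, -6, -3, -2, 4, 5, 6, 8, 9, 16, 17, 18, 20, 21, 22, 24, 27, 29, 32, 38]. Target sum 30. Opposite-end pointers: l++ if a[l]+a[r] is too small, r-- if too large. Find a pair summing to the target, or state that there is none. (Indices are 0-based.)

(-2, 32)

l=0 r=19: -9+38=29 <30, l++
l=1 r=19: -6+38=32 >30, r--
l=1 r=18: -6+32=26 <30, l++
l=2 r=18: -3+32=29 <30, l++
l=3 r=18: -2+32=30, found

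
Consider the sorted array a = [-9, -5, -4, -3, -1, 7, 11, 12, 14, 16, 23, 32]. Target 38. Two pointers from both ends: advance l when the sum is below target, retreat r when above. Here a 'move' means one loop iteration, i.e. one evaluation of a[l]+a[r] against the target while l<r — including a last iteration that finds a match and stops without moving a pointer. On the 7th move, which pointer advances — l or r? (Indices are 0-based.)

[0,11] -9+32=23 <38 → l++
[1,11] -5+32=27 <38 → l++
[2,11] -4+32=28 <38 → l++
[3,11] -3+32=29 <38 → l++
[4,11] -1+32=31 <38 → l++
[5,11] 7+32=39 >38 → r--
[5,10] 7+23=30 <38 → l++

l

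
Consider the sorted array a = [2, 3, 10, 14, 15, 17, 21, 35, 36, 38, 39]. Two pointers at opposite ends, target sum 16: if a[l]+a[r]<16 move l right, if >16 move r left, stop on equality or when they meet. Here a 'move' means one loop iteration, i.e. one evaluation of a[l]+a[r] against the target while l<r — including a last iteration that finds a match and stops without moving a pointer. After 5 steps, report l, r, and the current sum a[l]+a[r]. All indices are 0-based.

l=0 r=10: 2+39=41 >16, r--
l=0 r=9: 2+38=40 >16, r--
l=0 r=8: 2+36=38 >16, r--
l=0 r=7: 2+35=37 >16, r--
l=0 r=6: 2+21=23 >16, r--

l=0, r=5, sum=19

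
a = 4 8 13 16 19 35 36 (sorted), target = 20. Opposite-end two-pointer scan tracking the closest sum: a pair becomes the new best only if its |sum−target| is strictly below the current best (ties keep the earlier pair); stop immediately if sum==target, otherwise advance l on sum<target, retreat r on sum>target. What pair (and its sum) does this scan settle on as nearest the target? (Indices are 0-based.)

pair (4, 16) with sum 20 (|Δ|=0)

l=0 r=6: 4+36=40 d=20 *, r--
l=0 r=5: 4+35=39 d=19 *, r--
l=0 r=4: 4+19=23 d=3 *, r--
l=0 r=3: 4+16=20 d=0 *, stop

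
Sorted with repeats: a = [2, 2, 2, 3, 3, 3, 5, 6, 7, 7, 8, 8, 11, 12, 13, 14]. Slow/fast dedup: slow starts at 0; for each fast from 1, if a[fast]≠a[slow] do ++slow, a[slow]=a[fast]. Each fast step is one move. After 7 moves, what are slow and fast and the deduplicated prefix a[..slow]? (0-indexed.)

slow=3, fast=8, prefix=[2, 3, 5, 6]

(s=0,f=1) a[fast]=2=a[slow] dup → fast++
(s=0,f=2) a[fast]=2=a[slow] dup → fast++
(s=0,f=3) a[fast]=3≠a[slow]=2 write a[1]=3 → slow++,fast++
(s=1,f=4) a[fast]=3=a[slow] dup → fast++
(s=1,f=5) a[fast]=3=a[slow] dup → fast++
(s=1,f=6) a[fast]=5≠a[slow]=3 write a[2]=5 → slow++,fast++
(s=2,f=7) a[fast]=6≠a[slow]=5 write a[3]=6 → slow++,fast++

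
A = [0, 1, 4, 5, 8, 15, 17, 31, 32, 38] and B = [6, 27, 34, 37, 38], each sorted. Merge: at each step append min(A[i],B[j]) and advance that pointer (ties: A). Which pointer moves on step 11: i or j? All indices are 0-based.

i=0 j=0: A[i]=0<=B[j]=6 take 0, i++
i=1 j=0: A[i]=1<=B[j]=6 take 1, i++
i=2 j=0: A[i]=4<=B[j]=6 take 4, i++
i=3 j=0: A[i]=5<=B[j]=6 take 5, i++
i=4 j=0: A[i]=8>B[j]=6 take 6, j++
i=4 j=1: A[i]=8<=B[j]=27 take 8, i++
i=5 j=1: A[i]=15<=B[j]=27 take 15, i++
i=6 j=1: A[i]=17<=B[j]=27 take 17, i++
i=7 j=1: A[i]=31>B[j]=27 take 27, j++
i=7 j=2: A[i]=31<=B[j]=34 take 31, i++
i=8 j=2: A[i]=32<=B[j]=34 take 32, i++

i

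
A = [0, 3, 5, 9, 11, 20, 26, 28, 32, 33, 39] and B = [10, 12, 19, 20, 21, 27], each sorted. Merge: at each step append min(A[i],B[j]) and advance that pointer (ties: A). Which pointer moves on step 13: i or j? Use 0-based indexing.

[i=0,j=0] A[i]=0<=B[j]=10 take 0 → i++
[i=1,j=0] A[i]=3<=B[j]=10 take 3 → i++
[i=2,j=0] A[i]=5<=B[j]=10 take 5 → i++
[i=3,j=0] A[i]=9<=B[j]=10 take 9 → i++
[i=4,j=0] A[i]=11>B[j]=10 take 10 → j++
[i=4,j=1] A[i]=11<=B[j]=12 take 11 → i++
[i=5,j=1] A[i]=20>B[j]=12 take 12 → j++
[i=5,j=2] A[i]=20>B[j]=19 take 19 → j++
[i=5,j=3] A[i]=20<=B[j]=20 take 20 → i++
[i=6,j=3] A[i]=26>B[j]=20 take 20 → j++
[i=6,j=4] A[i]=26>B[j]=21 take 21 → j++
[i=6,j=5] A[i]=26<=B[j]=27 take 26 → i++
[i=7,j=5] A[i]=28>B[j]=27 take 27 → j++

j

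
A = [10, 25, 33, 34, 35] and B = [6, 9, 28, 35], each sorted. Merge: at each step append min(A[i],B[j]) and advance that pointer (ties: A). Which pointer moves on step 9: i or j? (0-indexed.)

i=0 j=0: A[i]=10>B[j]=6 take 6, j++
i=0 j=1: A[i]=10>B[j]=9 take 9, j++
i=0 j=2: A[i]=10<=B[j]=28 take 10, i++
i=1 j=2: A[i]=25<=B[j]=28 take 25, i++
i=2 j=2: A[i]=33>B[j]=28 take 28, j++
i=2 j=3: A[i]=33<=B[j]=35 take 33, i++
i=3 j=3: A[i]=34<=B[j]=35 take 34, i++
i=4 j=3: A[i]=35<=B[j]=35 take 35, i++
i=5 j=3: A done, take B[j]=35, j++

j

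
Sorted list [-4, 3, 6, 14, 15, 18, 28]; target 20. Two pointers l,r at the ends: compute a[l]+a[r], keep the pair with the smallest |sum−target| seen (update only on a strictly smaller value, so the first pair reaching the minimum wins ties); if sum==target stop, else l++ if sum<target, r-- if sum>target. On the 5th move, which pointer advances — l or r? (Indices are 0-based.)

[0,6] -4+28=24 d=4 * → r--
[0,5] -4+18=14 d=6 → l++
[1,5] 3+18=21 d=1 * → r--
[1,4] 3+15=18 d=2 → l++
[2,4] 6+15=21 d=1 → r--

r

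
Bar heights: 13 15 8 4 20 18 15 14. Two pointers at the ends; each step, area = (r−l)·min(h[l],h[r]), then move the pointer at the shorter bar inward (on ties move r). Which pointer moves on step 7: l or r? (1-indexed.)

l=1 r=8: min(13,14)*7=91 best=91 *, l++
l=2 r=8: min(15,14)*6=84 best=91, r--
l=2 r=7: min(15,15)*5=75 best=91, r--
l=2 r=6: min(15,18)*4=60 best=91, l++
l=3 r=6: min(8,18)*3=24 best=91, l++
l=4 r=6: min(4,18)*2=8 best=91, l++
l=5 r=6: min(20,18)*1=18 best=91, r--

r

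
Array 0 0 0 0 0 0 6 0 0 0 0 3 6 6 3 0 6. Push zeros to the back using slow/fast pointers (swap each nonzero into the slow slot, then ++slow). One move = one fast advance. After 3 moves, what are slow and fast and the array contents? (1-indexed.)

slow=1, fast=4, a=[0, 0, 0, 0, 0, 0, 6, 0, 0, 0, 0, 3, 6, 6, 3, 0, 6]

(s=1,f=1) a[fast]=0 → fast++
(s=1,f=2) a[fast]=0 → fast++
(s=1,f=3) a[fast]=0 → fast++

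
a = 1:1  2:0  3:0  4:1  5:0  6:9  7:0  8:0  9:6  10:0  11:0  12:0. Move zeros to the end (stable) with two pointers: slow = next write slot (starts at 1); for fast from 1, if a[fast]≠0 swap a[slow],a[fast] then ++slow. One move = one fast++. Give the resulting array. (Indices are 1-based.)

[1, 1, 9, 6, 0, 0, 0, 0, 0, 0, 0, 0]

slow=1 fast=1: a[fast]=1≠0 swap→a[1]=1, slow++,fast++
slow=2 fast=2: a[fast]=0, fast++
slow=2 fast=3: a[fast]=0, fast++
slow=2 fast=4: a[fast]=1≠0 swap→a[2]=1, slow++,fast++
slow=3 fast=5: a[fast]=0, fast++
slow=3 fast=6: a[fast]=9≠0 swap→a[3]=9, slow++,fast++
slow=4 fast=7: a[fast]=0, fast++
slow=4 fast=8: a[fast]=0, fast++
slow=4 fast=9: a[fast]=6≠0 swap→a[4]=6, slow++,fast++
slow=5 fast=10: a[fast]=0, fast++
slow=5 fast=11: a[fast]=0, fast++
slow=5 fast=12: a[fast]=0, fast++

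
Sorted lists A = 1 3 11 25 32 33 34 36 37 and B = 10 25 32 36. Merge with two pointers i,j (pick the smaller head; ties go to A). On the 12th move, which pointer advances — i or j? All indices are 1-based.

j

i=1 j=1: A[i]=1<=B[j]=10 take 1, i++
i=2 j=1: A[i]=3<=B[j]=10 take 3, i++
i=3 j=1: A[i]=11>B[j]=10 take 10, j++
i=3 j=2: A[i]=11<=B[j]=25 take 11, i++
i=4 j=2: A[i]=25<=B[j]=25 take 25, i++
i=5 j=2: A[i]=32>B[j]=25 take 25, j++
i=5 j=3: A[i]=32<=B[j]=32 take 32, i++
i=6 j=3: A[i]=33>B[j]=32 take 32, j++
i=6 j=4: A[i]=33<=B[j]=36 take 33, i++
i=7 j=4: A[i]=34<=B[j]=36 take 34, i++
i=8 j=4: A[i]=36<=B[j]=36 take 36, i++
i=9 j=4: A[i]=37>B[j]=36 take 36, j++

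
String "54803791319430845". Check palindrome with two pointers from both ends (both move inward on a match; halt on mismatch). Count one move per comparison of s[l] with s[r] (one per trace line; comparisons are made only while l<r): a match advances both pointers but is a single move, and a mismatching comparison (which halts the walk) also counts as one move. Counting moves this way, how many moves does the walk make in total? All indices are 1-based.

6 moves

l=1 r=17: '5'=='5', l++,r--
l=2 r=16: '4'=='4', l++,r--
l=3 r=15: '8'=='8', l++,r--
l=4 r=14: '0'=='0', l++,r--
l=5 r=13: '3'=='3', l++,r--
l=6 r=12: '7'!='4', stop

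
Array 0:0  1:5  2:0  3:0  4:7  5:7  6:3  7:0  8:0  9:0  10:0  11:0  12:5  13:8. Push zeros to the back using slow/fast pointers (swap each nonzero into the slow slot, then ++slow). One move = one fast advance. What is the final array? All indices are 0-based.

slow=0 fast=0: a[fast]=0, fast++
slow=0 fast=1: a[fast]=5≠0 swap→a[0]=5, slow++,fast++
slow=1 fast=2: a[fast]=0, fast++
slow=1 fast=3: a[fast]=0, fast++
slow=1 fast=4: a[fast]=7≠0 swap→a[1]=7, slow++,fast++
slow=2 fast=5: a[fast]=7≠0 swap→a[2]=7, slow++,fast++
slow=3 fast=6: a[fast]=3≠0 swap→a[3]=3, slow++,fast++
slow=4 fast=7: a[fast]=0, fast++
slow=4 fast=8: a[fast]=0, fast++
slow=4 fast=9: a[fast]=0, fast++
slow=4 fast=10: a[fast]=0, fast++
slow=4 fast=11: a[fast]=0, fast++
slow=4 fast=12: a[fast]=5≠0 swap→a[4]=5, slow++,fast++
slow=5 fast=13: a[fast]=8≠0 swap→a[5]=8, slow++,fast++

[5, 7, 7, 3, 5, 8, 0, 0, 0, 0, 0, 0, 0, 0]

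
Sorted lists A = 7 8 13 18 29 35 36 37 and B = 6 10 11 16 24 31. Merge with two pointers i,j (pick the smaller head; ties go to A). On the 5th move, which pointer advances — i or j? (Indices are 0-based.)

j

[i=0,j=0] A[i]=7>B[j]=6 take 6 → j++
[i=0,j=1] A[i]=7<=B[j]=10 take 7 → i++
[i=1,j=1] A[i]=8<=B[j]=10 take 8 → i++
[i=2,j=1] A[i]=13>B[j]=10 take 10 → j++
[i=2,j=2] A[i]=13>B[j]=11 take 11 → j++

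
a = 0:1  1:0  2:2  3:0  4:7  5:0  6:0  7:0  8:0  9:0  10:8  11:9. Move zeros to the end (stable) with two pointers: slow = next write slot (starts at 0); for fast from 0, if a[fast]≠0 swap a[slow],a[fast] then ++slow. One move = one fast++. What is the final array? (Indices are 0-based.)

slow=0 fast=0: a[fast]=1≠0 swap→a[0]=1, slow++,fast++
slow=1 fast=1: a[fast]=0, fast++
slow=1 fast=2: a[fast]=2≠0 swap→a[1]=2, slow++,fast++
slow=2 fast=3: a[fast]=0, fast++
slow=2 fast=4: a[fast]=7≠0 swap→a[2]=7, slow++,fast++
slow=3 fast=5: a[fast]=0, fast++
slow=3 fast=6: a[fast]=0, fast++
slow=3 fast=7: a[fast]=0, fast++
slow=3 fast=8: a[fast]=0, fast++
slow=3 fast=9: a[fast]=0, fast++
slow=3 fast=10: a[fast]=8≠0 swap→a[3]=8, slow++,fast++
slow=4 fast=11: a[fast]=9≠0 swap→a[4]=9, slow++,fast++

[1, 2, 7, 8, 9, 0, 0, 0, 0, 0, 0, 0]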